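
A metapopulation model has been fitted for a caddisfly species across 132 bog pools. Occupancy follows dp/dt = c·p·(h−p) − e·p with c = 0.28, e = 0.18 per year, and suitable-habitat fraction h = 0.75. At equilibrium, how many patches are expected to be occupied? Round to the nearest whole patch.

14

p* = h − e/c = 0.75 − 0.6429 = 0.1071.
Expected occupied patches = N × p* = 132 × 0.1071 = 14.14 ≈ 14.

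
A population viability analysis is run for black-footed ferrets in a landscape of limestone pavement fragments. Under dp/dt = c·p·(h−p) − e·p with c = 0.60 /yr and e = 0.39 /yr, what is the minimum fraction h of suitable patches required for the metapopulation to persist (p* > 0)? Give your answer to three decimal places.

0.650

p* = h − e/c is positive only when h > e/c.
h_min = e/c = 0.39/0.60 = 0.6500.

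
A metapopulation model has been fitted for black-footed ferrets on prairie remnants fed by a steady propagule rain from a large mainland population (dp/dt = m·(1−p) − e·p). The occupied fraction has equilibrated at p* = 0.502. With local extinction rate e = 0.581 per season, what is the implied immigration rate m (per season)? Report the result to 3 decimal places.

0.586

At equilibrium m(1−p*) = e·p*, so m = e·p*/(1−p*).
m = 0.581 × 0.502 / 0.4980 = 0.2917/0.4980 = 0.5857.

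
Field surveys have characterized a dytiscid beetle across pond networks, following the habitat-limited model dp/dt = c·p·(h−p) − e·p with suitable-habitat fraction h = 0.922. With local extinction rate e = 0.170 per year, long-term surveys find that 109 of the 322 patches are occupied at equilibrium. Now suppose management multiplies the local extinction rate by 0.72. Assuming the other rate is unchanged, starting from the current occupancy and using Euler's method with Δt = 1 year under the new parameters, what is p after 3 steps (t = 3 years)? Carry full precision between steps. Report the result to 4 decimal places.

0.3841

Observed p* = 109/322 = 0.33851.
Balance c(h−p*) = e gives c = e/(0.922 − 0.33851) = 0.170/0.58349 = 0.29135.
Starting from p₀ = 0.33851; update p ← p + (dp/dt)·Δt with the new parameters.
  1  |  dp/dt·Δt = +0.016113  |  p_1 = 0.354622
  2  |  dp/dt·Δt = +0.015215  |  p_2 = 0.369838
  3  |  dp/dt·Δt = +0.014229  |  p_3 = 0.384066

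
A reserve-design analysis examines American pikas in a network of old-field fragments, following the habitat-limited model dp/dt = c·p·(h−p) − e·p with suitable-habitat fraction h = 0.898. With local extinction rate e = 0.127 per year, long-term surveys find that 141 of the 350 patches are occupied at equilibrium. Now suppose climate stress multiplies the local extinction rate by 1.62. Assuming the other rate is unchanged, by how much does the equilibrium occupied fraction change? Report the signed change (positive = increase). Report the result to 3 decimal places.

Observed p* = 141/350 = 0.40286.
Balance c(h−p*) = e gives c = e/(0.898 − 0.40286) = 0.127/0.49514 = 0.25649.
New p* = 0.898 − e/c = 0.898 − 0.20574/0.25649 = 0.09586.
Δp* = 0.09586 − 0.40286 = -0.30700.

-0.307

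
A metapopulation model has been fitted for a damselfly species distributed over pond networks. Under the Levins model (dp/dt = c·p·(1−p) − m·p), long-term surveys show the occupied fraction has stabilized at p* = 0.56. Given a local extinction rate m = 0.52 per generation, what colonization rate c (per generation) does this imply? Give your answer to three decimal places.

1.182

At equilibrium c(1−p*) = m, so c = m/(1−p*).
c = 0.52/(1 − 0.56) = 0.52/0.4400 = 1.1818.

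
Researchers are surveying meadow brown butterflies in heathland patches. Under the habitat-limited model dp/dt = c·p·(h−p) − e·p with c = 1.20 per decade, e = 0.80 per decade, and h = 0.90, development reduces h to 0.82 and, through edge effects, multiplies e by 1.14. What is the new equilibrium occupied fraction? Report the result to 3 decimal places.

0.060

Before: p* = h − e/c = 0.90 − 0.80/1.20 = 0.90 − 0.6667 = 0.2333.
After: c = 1.2, e = 0.912, h = 0.82; p* = 0.82 − 0.912/1.2 = 0.0600.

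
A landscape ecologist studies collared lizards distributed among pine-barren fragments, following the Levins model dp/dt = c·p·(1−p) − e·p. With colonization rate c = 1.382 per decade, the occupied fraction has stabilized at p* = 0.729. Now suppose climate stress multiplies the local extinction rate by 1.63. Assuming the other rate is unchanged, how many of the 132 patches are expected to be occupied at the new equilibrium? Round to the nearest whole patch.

Balance c(1−p*) = e gives e = 1.382×(1 − 0.72900) = 0.37452.
New p* = 1 − e/c = 1 − 0.61047/1.38200 = 0.55827.
Expected occupied = 132 × 0.55827 = 73.69 ≈ 74.

74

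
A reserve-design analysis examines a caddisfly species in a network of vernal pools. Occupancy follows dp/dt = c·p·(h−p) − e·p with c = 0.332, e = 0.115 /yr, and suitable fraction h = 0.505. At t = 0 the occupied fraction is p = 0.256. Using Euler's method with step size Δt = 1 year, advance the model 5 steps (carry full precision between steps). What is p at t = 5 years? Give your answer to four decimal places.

0.2228

Update rule: p ← p + [c·p·(h−p) − e·p]·Δt with Δt = 1.
step 1: Δp = -0.00828, p = 0.24772
step 2: Δp = -0.00733, p = 0.24039
step 3: Δp = -0.00653, p = 0.23387
step 4: Δp = -0.00584, p = 0.22802
step 5: Δp = -0.00525, p = 0.22277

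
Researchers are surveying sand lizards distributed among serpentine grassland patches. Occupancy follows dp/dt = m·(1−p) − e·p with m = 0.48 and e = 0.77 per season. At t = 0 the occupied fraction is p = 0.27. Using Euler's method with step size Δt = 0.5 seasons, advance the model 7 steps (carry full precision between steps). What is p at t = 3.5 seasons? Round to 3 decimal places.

0.384

Update rule: p ← p + [m·(1−p) − e·p]·Δt with Δt = 0.5.
  1  |  dp/dt·Δt = +0.071250  |  p_1 = 0.341250
  2  |  dp/dt·Δt = +0.026719  |  p_2 = 0.367969
  3  |  dp/dt·Δt = +0.010020  |  p_3 = 0.377988
  4  |  dp/dt·Δt = +0.003757  |  p_4 = 0.381746
  5  |  dp/dt·Δt = +0.001409  |  p_5 = 0.383155
  6  |  dp/dt·Δt = +0.000528  |  p_6 = 0.383683
  7  |  dp/dt·Δt = +0.000198  |  p_7 = 0.383881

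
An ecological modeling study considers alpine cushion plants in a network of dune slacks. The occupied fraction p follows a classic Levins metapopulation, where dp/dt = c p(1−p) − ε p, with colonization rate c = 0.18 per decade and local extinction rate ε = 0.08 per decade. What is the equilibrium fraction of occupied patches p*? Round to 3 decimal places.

0.556

Setting dp/dt = 0 and dividing through by p* gives c·(1−p*) = ε.
So p* = 1 − ε/c = 1 − 0.08/0.18 = 1 − 0.4444 = 0.5556.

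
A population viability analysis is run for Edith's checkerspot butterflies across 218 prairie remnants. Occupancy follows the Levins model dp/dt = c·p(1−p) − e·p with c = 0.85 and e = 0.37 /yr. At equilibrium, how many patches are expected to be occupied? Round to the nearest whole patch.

123

p* = 1 − e/c = 1 − 0.37/0.85 = 0.5647.
Expected occupied patches = N × p* = 218 × 0.5647 = 123.11 ≈ 123.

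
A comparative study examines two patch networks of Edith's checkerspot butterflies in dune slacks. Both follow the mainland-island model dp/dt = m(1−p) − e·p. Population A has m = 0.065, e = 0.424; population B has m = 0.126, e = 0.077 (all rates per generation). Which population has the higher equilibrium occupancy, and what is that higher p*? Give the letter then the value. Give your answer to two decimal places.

B, 0.62

A: p*_A = m/(m+e) = 0.065/0.4890 = 0.1329.
B: p*_B = 0.126/0.2030 = 0.6207.
B is higher at 0.6207.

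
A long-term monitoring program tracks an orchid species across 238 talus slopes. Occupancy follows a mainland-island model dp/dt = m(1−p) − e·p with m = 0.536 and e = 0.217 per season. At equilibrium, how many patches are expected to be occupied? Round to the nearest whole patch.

169

p* = m/(m+e) = 0.536/0.7530 = 0.7118.
Expected occupied patches = N × p* = 238 × 0.7118 = 169.41 ≈ 169.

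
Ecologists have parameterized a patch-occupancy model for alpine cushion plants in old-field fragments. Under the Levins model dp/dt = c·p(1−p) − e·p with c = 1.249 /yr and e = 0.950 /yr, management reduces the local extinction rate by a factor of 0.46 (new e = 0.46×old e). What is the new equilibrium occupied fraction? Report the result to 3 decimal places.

Before: p* = 1 − 0.950/1.249 = 0.2394.
After the change, c = 1.249, e = 0.437, so p* = 1 − 0.437/1.249 = 0.6501.

0.650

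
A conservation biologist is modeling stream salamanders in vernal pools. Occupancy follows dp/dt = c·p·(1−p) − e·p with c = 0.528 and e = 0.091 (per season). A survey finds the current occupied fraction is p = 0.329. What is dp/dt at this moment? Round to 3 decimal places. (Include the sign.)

Colonization term: c·p·(1−p) = 0.528×0.329×0.6710 = 0.11656.
Extinction term: e·p = 0.02994.
dp/dt = 0.11656 − 0.02994 = 0.08662.

0.087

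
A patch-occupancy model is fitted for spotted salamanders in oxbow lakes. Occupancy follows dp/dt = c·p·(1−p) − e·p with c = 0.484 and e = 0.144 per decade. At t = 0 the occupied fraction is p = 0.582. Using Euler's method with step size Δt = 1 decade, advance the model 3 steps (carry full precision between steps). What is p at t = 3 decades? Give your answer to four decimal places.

0.6606

Update rule: p ← p + [c·p·(1−p) − e·p]·Δt with Δt = 1.
  1  |  dp/dt·Δt = +0.033938  |  p_1 = 0.615938
  2  |  dp/dt·Δt = +0.025799  |  p_2 = 0.641737
  3  |  dp/dt·Δt = +0.018867  |  p_3 = 0.660604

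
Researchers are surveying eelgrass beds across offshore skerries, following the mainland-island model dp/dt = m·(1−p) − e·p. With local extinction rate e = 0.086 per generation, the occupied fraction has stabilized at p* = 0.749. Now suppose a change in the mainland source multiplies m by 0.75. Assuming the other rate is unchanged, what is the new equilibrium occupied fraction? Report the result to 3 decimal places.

0.691

Balance m(1−p*) = e·p* gives m = e·p*/(1−p*) = 0.086×0.74900/0.25100 = 0.25663.
New p* = m/(m+e) = 0.19247/(0.19247+0.08600) = 0.69117.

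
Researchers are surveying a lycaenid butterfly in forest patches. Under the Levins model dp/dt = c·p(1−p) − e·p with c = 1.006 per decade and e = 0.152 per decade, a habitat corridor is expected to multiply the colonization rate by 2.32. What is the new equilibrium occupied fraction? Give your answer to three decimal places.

Before: p* = 1 − 0.152/1.006 = 0.8489.
After the change, c = 2.33392, e = 0.152, so p* = 1 − 0.152/2.33392 = 0.9349.

0.935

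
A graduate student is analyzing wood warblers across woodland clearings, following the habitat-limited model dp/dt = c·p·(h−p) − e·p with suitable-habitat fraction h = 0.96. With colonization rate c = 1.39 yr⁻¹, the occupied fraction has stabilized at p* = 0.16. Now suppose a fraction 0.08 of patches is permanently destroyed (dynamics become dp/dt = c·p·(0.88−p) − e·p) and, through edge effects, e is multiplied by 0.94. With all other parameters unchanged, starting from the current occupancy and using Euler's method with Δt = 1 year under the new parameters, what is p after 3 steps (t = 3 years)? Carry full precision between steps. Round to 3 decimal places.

0.144

Balance c(h−p*) = e gives e = 1.39×(0.96 − 0.16000) = 1.11200.
Starting from p₀ = 0.16000; update p ← p + (dp/dt)·Δt with the new parameters.
  1  |  dp/dt·Δt = -0.007117  |  p_1 = 0.152883
  2  |  dp/dt·Δt = -0.005288  |  p_2 = 0.147595
  3  |  dp/dt·Δt = -0.004020  |  p_3 = 0.143575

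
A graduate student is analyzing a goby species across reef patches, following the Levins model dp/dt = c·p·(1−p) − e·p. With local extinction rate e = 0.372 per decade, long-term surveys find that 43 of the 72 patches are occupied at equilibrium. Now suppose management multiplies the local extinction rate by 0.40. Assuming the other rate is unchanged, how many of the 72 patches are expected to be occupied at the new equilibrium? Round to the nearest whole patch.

60

Observed p* = 43/72 = 0.59722.
Balance c(1−p*) = e gives c = e/(1 − 0.59722) = 0.372/0.40278 = 0.92358.
New p* = 1 − e/c = 1 − 0.14880/0.92358 = 0.83889.
Expected occupied = 72 × 0.83889 = 60.40 ≈ 60.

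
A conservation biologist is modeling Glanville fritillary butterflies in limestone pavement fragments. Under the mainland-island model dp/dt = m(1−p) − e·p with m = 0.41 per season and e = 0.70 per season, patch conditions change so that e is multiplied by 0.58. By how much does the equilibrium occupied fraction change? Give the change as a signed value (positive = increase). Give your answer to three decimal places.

0.133

Before: p* = 0.41/(0.41+0.70) = 0.3694.
After: m = 0.41, e = 0.406; p* = 0.41/0.8160 = 0.5025.
Δp* = 0.5025 − 0.3694 = +0.1331.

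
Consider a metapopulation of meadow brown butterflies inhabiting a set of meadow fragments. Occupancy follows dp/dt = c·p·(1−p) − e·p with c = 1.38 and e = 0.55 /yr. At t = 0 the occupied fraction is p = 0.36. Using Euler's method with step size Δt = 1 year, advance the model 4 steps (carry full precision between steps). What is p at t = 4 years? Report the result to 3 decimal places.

Update rule: p ← p + [c·p·(1−p) − e·p]·Δt with Δt = 1.
  1  |  dp/dt·Δt = +0.119952  |  p_1 = 0.479952
  2  |  dp/dt·Δt = +0.080472  |  p_2 = 0.560424
  3  |  dp/dt·Δt = +0.031729  |  p_3 = 0.592152
  4  |  dp/dt·Δt = +0.007597  |  p_4 = 0.599750

0.600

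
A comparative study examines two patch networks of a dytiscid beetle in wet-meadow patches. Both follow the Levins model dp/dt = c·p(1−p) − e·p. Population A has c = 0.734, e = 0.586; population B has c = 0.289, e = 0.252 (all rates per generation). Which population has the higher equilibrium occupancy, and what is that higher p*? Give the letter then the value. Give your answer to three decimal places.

A: p*_A = 1 − 0.586/0.734 = 0.2016.
B: p*_B = 1 − 0.252/0.289 = 0.1280.
A is higher at 0.2016.

A, 0.202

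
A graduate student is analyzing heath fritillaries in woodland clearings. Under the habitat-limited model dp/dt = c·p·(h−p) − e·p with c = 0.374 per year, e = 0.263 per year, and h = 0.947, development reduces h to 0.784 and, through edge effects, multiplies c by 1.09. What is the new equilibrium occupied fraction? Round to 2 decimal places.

0.14

Before: p* = h − e/c = 0.947 − 0.263/0.374 = 0.947 − 0.7032 = 0.2438.
After: c = 0.40766, e = 0.263, h = 0.784; p* = 0.784 − 0.263/0.40766 = 0.1389.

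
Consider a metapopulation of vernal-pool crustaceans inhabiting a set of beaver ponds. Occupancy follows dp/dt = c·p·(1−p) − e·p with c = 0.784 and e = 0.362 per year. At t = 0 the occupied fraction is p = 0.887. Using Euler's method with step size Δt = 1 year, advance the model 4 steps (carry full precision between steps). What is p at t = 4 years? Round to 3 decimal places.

Update rule: p ← p + [c·p·(1−p) − e·p]·Δt with Δt = 1.
t = 1: p = 0.88700 + (-0.24251) = 0.64449
t = 2: p = 0.64449 + (-0.05367) = 0.59082
t = 3: p = 0.59082 + (-0.02434) = 0.56647
t = 4: p = 0.56647 + (-0.01253) = 0.55395

0.554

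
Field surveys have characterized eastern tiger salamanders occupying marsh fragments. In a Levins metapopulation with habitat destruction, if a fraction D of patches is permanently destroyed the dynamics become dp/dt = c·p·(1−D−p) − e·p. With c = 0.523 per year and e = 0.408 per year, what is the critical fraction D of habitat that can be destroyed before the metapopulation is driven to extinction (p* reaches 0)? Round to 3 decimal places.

0.220

The nontrivial equilibrium is p* = (1−D) − e/c; extinction occurs when this hits zero.
So D_crit = 1 − e/c = 1 − 0.408/0.523 = 1 − 0.7801 = 0.2199.
This equals the undisturbed p*, a classic result of Lande's extension.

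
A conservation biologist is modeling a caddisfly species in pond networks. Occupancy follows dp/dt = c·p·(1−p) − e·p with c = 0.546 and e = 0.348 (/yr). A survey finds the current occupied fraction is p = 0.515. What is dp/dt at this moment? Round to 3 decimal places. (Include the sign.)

Colonization term: c·p·(1−p) = 0.546×0.515×0.4850 = 0.13638.
Extinction term: e·p = 0.17922.
dp/dt = 0.13638 − 0.17922 = -0.04284.

-0.043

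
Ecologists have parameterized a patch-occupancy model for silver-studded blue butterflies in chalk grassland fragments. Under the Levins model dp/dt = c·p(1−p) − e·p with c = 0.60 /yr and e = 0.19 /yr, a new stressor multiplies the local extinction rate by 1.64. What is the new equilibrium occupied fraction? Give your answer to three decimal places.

Before: p* = 1 − 0.19/0.60 = 0.6833.
After the change, c = 0.6, e = 0.3116, so p* = 1 − 0.3116/0.6 = 0.4807.

0.481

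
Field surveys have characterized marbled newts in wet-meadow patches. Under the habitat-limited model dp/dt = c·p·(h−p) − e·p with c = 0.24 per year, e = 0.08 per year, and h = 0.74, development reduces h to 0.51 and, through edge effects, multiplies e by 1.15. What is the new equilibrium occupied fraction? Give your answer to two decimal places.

0.13

Before: p* = h − e/c = 0.74 − 0.08/0.24 = 0.74 − 0.3333 = 0.4067.
After: c = 0.24, e = 0.092, h = 0.51; p* = 0.51 − 0.092/0.24 = 0.1267.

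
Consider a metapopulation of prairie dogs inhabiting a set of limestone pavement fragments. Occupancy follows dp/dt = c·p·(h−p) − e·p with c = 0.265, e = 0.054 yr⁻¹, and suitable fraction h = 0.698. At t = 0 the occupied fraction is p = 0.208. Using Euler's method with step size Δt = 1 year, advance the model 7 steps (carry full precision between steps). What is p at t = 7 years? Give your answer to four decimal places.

0.3192

Update rule: p ← p + [c·p·(h−p) − e·p]·Δt with Δt = 1.
step 1: Δp = +0.01578, p = 0.22378
step 2: Δp = +0.01604, p = 0.23981
step 3: Δp = +0.01617, p = 0.25598
step 4: Δp = +0.01616, p = 0.27214
step 5: Δp = +0.01602, p = 0.28816
step 6: Δp = +0.01574, p = 0.30390
step 7: Δp = +0.01533, p = 0.31922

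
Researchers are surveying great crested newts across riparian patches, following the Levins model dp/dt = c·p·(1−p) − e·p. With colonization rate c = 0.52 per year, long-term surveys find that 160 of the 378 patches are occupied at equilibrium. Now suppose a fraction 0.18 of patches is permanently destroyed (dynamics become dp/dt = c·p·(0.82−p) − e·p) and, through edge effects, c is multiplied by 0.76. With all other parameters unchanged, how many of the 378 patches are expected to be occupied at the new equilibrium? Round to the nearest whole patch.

Observed p* = 160/378 = 0.42328.
Balance c(1−p*) = e gives e = 0.52×(1 − 0.42328) = 0.29989.
New p* = 0.82 − e/c = 0.82 − 0.29989/0.39520 = 0.06117.
Expected occupied = 378 × 0.06117 = 23.12 ≈ 23.

23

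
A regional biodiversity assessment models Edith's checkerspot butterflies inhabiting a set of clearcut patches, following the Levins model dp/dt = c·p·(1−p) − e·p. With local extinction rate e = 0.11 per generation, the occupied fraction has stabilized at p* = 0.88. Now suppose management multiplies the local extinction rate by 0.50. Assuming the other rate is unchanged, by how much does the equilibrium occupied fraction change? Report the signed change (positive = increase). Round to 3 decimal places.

Balance c(1−p*) = e gives c = e/(1 − 0.88000) = 0.11/0.12000 = 0.91667.
New p* = 1 − e/c = 1 − 0.05500/0.91667 = 0.94000.
Δp* = 0.94000 − 0.88000 = +0.06000.

0.060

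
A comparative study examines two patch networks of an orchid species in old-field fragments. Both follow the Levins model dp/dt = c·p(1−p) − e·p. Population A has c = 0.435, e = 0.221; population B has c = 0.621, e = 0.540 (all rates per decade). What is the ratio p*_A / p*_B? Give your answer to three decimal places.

3.772

A: p*_A = 1 − 0.221/0.435 = 0.4920.
B: p*_B = 1 − 0.540/0.621 = 0.1304.
p*_A / p*_B = 0.4920/0.1304 = 3.7716.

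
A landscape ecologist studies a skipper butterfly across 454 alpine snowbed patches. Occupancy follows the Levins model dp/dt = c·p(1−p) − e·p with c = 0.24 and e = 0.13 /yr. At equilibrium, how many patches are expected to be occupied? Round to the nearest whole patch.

208

p* = 1 − e/c = 1 − 0.13/0.24 = 0.4583.
Expected occupied patches = N × p* = 454 × 0.4583 = 208.08 ≈ 208.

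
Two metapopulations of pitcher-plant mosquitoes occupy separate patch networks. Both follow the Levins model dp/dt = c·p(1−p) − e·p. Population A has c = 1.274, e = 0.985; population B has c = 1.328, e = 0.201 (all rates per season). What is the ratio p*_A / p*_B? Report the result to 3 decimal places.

A: p*_A = 1 − 0.985/1.274 = 0.2268.
B: p*_B = 1 − 0.201/1.328 = 0.8486.
p*_A / p*_B = 0.2268/0.8486 = 0.2673.

0.267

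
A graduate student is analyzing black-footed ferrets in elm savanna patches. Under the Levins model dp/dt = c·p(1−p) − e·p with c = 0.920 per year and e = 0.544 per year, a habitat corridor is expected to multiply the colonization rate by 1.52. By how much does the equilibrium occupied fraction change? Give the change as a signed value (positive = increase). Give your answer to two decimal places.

0.20

Before: p* = 1 − 0.544/0.920 = 0.4087.
After the change, c = 1.3984, e = 0.544, so p* = 1 − 0.544/1.3984 = 0.6110.
Δp* = 0.6110 − 0.4087 = +0.2023.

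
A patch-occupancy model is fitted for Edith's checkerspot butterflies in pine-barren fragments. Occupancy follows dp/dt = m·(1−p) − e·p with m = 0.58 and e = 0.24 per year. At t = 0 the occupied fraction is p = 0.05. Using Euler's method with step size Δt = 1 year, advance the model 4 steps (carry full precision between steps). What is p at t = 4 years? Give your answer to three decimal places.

Update rule: p ← p + [m·(1−p) − e·p]·Δt with Δt = 1.
  1  |  dp/dt·Δt = +0.539000  |  p_1 = 0.589000
  2  |  dp/dt·Δt = +0.097020  |  p_2 = 0.686020
  3  |  dp/dt·Δt = +0.017464  |  p_3 = 0.703484
  4  |  dp/dt·Δt = +0.003143  |  p_4 = 0.706627

0.707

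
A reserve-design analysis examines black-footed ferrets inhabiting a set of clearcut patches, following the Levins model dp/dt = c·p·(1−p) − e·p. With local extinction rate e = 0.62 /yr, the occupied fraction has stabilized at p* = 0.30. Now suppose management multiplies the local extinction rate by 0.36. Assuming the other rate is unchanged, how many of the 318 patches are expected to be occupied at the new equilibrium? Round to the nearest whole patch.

Balance c(1−p*) = e gives c = e/(1 − 0.30000) = 0.62/0.70000 = 0.88571.
New p* = 1 − e/c = 1 − 0.22320/0.88571 = 0.74800.
Expected occupied = 318 × 0.74800 = 237.86 ≈ 238.

238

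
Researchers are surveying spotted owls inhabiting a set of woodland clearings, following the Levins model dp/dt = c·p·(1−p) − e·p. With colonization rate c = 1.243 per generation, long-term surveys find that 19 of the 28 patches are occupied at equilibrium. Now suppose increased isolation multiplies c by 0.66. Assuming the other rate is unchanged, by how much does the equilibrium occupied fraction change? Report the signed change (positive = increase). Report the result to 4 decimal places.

-0.1656

Observed p* = 19/28 = 0.67857.
Balance c(1−p*) = e gives e = 1.243×(1 − 0.67857) = 0.39954.
New p* = 1 − e/c = 1 − 0.39954/0.82038 = 0.51298.
Δp* = 0.51298 − 0.67857 = -0.16559.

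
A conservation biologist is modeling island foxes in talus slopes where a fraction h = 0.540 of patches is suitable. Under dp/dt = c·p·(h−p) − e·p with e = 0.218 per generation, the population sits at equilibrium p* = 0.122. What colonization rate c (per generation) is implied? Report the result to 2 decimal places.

0.52

At equilibrium c(h−p*) = e, so c = e/(h−p*).
c = 0.218/(0.540 − 0.122) = 0.218/0.4180 = 0.5215.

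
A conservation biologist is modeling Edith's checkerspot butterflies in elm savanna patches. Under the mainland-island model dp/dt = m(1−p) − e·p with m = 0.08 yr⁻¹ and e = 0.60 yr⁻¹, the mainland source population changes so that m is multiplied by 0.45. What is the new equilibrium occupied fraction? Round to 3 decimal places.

Before: p* = 0.08/(0.08+0.60) = 0.1176.
After: m = 0.036, e = 0.6; p* = 0.036/0.6360 = 0.0566.

0.057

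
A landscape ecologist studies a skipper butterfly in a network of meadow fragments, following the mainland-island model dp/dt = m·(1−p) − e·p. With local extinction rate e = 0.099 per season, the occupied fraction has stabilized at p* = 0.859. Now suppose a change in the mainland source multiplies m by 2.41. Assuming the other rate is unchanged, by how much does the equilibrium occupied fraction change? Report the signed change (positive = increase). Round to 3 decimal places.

Balance m(1−p*) = e·p* gives m = e·p*/(1−p*) = 0.099×0.85900/0.14100 = 0.60313.
New p* = m/(m+e) = 1.45354/(1.45354+0.09900) = 0.93623.
Δp* = 0.93623 − 0.85900 = +0.07723.

0.077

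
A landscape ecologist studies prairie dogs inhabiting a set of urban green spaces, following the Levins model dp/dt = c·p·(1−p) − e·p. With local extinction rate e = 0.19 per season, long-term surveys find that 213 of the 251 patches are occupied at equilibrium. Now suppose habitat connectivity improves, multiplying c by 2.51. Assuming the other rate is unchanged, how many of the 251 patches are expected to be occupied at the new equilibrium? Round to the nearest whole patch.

236

Observed p* = 213/251 = 0.84861.
Balance c(1−p*) = e gives c = e/(1 − 0.84861) = 0.19/0.15139 = 1.25504.
New p* = 1 − e/c = 1 − 0.19000/3.15015 = 0.93969.
Expected occupied = 251 × 0.93969 = 235.86 ≈ 236.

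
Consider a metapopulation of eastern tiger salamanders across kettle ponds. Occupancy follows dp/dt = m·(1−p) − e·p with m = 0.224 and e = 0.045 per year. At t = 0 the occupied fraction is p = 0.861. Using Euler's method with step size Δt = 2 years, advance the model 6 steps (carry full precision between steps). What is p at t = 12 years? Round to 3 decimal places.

0.833

Update rule: p ← p + [m·(1−p) − e·p]·Δt with Δt = 2.
t = 2: p = 0.86100 + (-0.01522) = 0.84578
t = 4: p = 0.84578 + (-0.00703) = 0.83875
t = 6: p = 0.83875 + (-0.00325) = 0.83550
t = 8: p = 0.83550 + (-0.00150) = 0.83400
t = 10: p = 0.83400 + (-0.00069) = 0.83331
t = 12: p = 0.83331 + (-0.00032) = 0.83299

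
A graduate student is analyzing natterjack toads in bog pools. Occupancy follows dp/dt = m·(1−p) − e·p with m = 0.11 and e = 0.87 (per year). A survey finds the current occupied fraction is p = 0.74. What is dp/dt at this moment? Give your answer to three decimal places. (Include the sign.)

Colonization term: m·(1−p) = 0.11×0.2600 = 0.02860.
Extinction term: e·p = 0.64380.
dp/dt = 0.02860 − 0.64380 = -0.61520.

-0.615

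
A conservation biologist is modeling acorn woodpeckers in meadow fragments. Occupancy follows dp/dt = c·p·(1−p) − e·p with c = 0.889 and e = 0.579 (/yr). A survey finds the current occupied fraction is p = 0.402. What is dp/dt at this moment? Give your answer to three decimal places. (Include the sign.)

Colonization term: c·p·(1−p) = 0.889×0.402×0.5980 = 0.21371.
Extinction term: e·p = 0.23276.
dp/dt = 0.21371 − 0.23276 = -0.01905.

-0.019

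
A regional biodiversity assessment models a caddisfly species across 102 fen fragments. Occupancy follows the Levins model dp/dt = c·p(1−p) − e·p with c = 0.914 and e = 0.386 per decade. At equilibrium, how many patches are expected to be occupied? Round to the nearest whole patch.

p* = 1 − e/c = 1 − 0.386/0.914 = 0.5777.
Expected occupied patches = N × p* = 102 × 0.5777 = 58.92 ≈ 59.

59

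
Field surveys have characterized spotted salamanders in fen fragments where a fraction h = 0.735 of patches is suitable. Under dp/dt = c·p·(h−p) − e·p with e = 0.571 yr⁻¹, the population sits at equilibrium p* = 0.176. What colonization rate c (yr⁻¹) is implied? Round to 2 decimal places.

At equilibrium c(h−p*) = e, so c = e/(h−p*).
c = 0.571/(0.735 − 0.176) = 0.571/0.5590 = 1.0215.

1.02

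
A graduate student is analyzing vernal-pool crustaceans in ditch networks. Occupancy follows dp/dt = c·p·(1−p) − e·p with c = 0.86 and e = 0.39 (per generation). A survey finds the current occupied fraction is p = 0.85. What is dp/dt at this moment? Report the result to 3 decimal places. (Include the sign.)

-0.222

Colonization term: c·p·(1−p) = 0.86×0.85×0.1500 = 0.10965.
Extinction term: e·p = 0.33150.
dp/dt = 0.10965 − 0.33150 = -0.22185.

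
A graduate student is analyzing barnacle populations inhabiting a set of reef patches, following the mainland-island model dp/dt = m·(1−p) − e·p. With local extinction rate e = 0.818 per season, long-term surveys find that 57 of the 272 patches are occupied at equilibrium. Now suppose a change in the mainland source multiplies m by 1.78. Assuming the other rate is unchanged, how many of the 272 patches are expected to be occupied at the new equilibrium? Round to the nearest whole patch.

Observed p* = 57/272 = 0.20956.
Balance m(1−p*) = e·p* gives m = e·p*/(1−p*) = 0.818×0.20956/0.79044 = 0.21687.
New p* = m/(m+e) = 0.38603/(0.38603+0.81800) = 0.32061.
Expected occupied = 272 × 0.32061 = 87.21 ≈ 87.

87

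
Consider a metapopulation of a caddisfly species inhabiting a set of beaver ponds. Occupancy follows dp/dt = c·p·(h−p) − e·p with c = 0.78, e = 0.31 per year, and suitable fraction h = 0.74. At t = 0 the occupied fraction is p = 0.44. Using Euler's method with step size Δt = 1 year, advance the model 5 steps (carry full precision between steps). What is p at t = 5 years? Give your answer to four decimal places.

0.3581

Update rule: p ← p + [c·p·(h−p) − e·p]·Δt with Δt = 1.
p: 0.44000 → 0.40656  (Δp = -0.03344)
p: 0.40656 → 0.38627  (Δp = -0.02029)
p: 0.38627 → 0.37310  (Δp = -0.01317)
p: 0.37310 → 0.36421  (Δp = -0.00889)
p: 0.36421 → 0.35806  (Δp = -0.00615)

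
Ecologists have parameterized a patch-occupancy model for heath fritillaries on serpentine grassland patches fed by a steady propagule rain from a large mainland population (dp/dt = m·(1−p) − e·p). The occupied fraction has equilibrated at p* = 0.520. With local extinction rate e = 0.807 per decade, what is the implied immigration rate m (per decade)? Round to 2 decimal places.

0.87

At equilibrium m(1−p*) = e·p*, so m = e·p*/(1−p*).
m = 0.807 × 0.520 / 0.4800 = 0.4196/0.4800 = 0.8743.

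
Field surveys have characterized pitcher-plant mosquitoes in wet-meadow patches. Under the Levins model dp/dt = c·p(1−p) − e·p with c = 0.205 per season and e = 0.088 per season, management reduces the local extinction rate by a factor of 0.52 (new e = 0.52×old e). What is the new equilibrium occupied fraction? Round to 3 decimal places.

Before: p* = 1 − 0.088/0.205 = 0.5707.
After the change, c = 0.205, e = 0.04576, so p* = 1 − 0.04576/0.205 = 0.7768.

0.777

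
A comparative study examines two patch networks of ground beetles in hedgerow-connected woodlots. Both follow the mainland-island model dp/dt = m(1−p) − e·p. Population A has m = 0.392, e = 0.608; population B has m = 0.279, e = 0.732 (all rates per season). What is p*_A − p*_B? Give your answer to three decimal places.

0.116

A: p*_A = m/(m+e) = 0.392/1.0000 = 0.3920.
B: p*_B = 0.279/1.0110 = 0.2760.
p*_A − p*_B = 0.3920 − 0.2760 = 0.1160.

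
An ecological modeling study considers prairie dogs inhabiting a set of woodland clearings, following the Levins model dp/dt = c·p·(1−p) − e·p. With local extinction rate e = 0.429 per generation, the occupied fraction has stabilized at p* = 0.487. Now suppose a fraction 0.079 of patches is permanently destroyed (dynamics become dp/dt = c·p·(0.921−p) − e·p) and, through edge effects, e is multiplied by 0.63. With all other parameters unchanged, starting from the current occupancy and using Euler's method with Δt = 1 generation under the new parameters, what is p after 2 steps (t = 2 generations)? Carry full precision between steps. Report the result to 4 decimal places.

Balance c(1−p*) = e gives c = e/(1 − 0.48700) = 0.429/0.51300 = 0.83626.
Starting from p₀ = 0.48700; update p ← p + (dp/dt)·Δt with the new parameters.
t = 1: p = 0.48700 + (+0.04513) = 0.53213
t = 2: p = 0.53213 + (+0.02923) = 0.56136

0.5614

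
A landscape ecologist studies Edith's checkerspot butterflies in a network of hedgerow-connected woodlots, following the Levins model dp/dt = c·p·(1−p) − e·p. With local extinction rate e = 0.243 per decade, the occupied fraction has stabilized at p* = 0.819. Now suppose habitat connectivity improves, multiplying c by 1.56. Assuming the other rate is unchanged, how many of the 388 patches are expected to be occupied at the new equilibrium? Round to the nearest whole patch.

343

Balance c(1−p*) = e gives c = e/(1 − 0.81900) = 0.243/0.18100 = 1.34254.
New p* = 1 − e/c = 1 − 0.24300/2.09436 = 0.88397.
Expected occupied = 388 × 0.88397 = 342.98 ≈ 343.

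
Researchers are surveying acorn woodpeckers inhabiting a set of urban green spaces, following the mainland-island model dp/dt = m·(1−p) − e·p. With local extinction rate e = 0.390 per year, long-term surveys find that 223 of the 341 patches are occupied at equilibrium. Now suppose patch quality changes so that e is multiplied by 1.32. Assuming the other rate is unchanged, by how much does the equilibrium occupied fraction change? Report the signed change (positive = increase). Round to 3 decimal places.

Observed p* = 223/341 = 0.65396.
Balance m(1−p*) = e·p* gives m = e·p*/(1−p*) = 0.390×0.65396/0.34604 = 0.73704.
New p* = m/(m+e) = 0.73704/(0.73704+0.51480) = 0.58877.
Δp* = 0.58877 − 0.65396 = -0.06519.

-0.065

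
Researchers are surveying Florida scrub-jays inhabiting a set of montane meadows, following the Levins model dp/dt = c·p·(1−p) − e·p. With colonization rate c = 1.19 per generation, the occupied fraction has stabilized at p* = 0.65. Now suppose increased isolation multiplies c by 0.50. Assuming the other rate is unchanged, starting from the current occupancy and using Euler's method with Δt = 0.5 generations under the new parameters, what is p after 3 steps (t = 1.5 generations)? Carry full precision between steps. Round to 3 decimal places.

Balance c(1−p*) = e gives e = 1.19×(1 − 0.65000) = 0.41650.
Starting from p₀ = 0.65000; update p ← p + (dp/dt)·Δt with the new parameters.
  1  |  dp/dt·Δt = -0.067681  |  p_1 = 0.582319
  2  |  dp/dt·Δt = -0.048909  |  p_2 = 0.533410
  3  |  dp/dt·Δt = -0.037040  |  p_3 = 0.496370

0.496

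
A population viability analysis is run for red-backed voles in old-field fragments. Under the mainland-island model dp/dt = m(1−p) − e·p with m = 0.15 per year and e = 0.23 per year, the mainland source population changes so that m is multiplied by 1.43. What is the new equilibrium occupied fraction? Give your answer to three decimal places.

0.483

Before: p* = 0.15/(0.15+0.23) = 0.3947.
After: m = 0.2145, e = 0.23; p* = 0.2145/0.4445 = 0.4826.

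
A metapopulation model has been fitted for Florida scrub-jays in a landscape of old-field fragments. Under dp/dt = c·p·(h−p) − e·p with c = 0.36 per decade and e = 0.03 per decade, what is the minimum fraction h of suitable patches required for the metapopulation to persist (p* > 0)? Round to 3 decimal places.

0.083

p* = h − e/c is positive only when h > e/c.
h_min = e/c = 0.03/0.36 = 0.0833.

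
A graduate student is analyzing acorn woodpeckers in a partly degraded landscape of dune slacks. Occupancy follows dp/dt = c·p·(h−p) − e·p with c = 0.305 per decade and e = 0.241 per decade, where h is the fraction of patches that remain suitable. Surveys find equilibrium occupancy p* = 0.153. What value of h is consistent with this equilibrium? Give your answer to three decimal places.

0.943

At equilibrium c(h−p*) = e, so h = p* + e/c.
h = 0.153 + 0.241/0.305 = 0.153 + 0.7902 = 0.9432.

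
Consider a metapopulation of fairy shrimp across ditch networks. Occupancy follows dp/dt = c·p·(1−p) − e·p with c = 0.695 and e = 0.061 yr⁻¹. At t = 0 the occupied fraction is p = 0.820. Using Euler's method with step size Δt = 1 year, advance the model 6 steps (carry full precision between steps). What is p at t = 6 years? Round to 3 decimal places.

0.912

Update rule: p ← p + [c·p·(1−p) − e·p]·Δt with Δt = 1.
step 1: Δp = +0.05256, p = 0.87256
step 2: Δp = +0.02406, p = 0.89662
step 3: Δp = +0.00973, p = 0.90635
step 4: Δp = +0.00371, p = 0.91005
step 5: Δp = +0.00138, p = 0.91143
step 6: Δp = +0.00051, p = 0.91194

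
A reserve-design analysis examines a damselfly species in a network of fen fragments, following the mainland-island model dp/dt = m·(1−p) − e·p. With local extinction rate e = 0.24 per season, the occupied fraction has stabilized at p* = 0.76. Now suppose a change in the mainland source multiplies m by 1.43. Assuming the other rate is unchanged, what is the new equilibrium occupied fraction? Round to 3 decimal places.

0.819

Balance m(1−p*) = e·p* gives m = e·p*/(1−p*) = 0.24×0.76000/0.24000 = 0.76000.
New p* = m/(m+e) = 1.08680/(1.08680+0.24000) = 0.81911.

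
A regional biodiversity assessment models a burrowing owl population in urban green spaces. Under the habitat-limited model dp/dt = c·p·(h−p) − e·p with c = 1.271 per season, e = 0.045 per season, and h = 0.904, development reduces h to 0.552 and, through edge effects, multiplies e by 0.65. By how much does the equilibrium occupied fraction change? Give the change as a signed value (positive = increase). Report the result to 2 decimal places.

-0.34

Before: p* = h − e/c = 0.904 − 0.045/1.271 = 0.904 − 0.0354 = 0.8686.
After: c = 1.271, e = 0.02925, h = 0.552; p* = 0.552 − 0.02925/1.271 = 0.5290.
Δp* = 0.5290 − 0.8686 = -0.3396.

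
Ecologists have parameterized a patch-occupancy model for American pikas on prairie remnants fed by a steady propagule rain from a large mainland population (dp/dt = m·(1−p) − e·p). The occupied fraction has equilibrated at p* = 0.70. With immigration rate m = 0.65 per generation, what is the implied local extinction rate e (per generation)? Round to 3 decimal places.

At equilibrium m(1−p*) = e·p*, so e = m(1−p*)/p*.
e = 0.65 × 0.3000 / 0.70 = 0.2786.

0.279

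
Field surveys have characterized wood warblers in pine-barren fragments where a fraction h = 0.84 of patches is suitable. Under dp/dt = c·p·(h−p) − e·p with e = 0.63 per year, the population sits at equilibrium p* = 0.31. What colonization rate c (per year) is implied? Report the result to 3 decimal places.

1.189

At equilibrium c(h−p*) = e, so c = e/(h−p*).
c = 0.63/(0.84 − 0.31) = 0.63/0.5300 = 1.1887.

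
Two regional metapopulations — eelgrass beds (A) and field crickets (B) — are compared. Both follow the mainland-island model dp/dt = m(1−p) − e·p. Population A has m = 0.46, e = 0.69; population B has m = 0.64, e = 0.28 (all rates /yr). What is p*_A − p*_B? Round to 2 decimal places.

A: p*_A = m/(m+e) = 0.46/1.1500 = 0.4000.
B: p*_B = 0.64/0.9200 = 0.6957.
p*_A − p*_B = 0.4000 − 0.6957 = -0.2957.

-0.30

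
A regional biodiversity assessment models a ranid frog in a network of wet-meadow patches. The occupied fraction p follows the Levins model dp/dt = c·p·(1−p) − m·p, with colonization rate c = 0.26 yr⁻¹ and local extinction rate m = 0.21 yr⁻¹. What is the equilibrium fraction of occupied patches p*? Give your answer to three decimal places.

Setting dp/dt = 0 and dividing through by p* gives c·(1−p*) = m.
So p* = 1 − m/c = 1 − 0.21/0.26 = 1 − 0.8077 = 0.1923.

0.192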